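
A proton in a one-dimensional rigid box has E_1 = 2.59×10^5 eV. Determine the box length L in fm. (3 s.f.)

From E_n = n²h²/(8m_pL²), L = n·h/√(8m_pE_n).
E_1 = 2.59×10^5 eV = 4.149×10^-14 J, so L = 1·6.626×10^-34/√(8·1.673×10^-27·4.149×10^-14) = 2.81×10^-14 m = 28.1 fm.

L = 28.1 fm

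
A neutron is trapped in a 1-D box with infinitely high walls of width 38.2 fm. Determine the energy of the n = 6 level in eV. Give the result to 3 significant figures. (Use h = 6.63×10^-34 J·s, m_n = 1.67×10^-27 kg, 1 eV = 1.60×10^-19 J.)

For an infinite well E_n = n²h²/(8m_nL²), so E_1 = h²/(8m_nL²) = (6.63×10^-34)²/(8·1.67×10^-27·(3.82×10^-14 m)²) = 2.255×10^-14 J.
Then E_6 = 6²·E_1 = 36·2.255×10^-14 J = 8.118×10^-13 J.
Converting, E_6 = 8.118×10^-13 J / (1.60×10^-19 J/eV) = 5.07×10^6 eV.

E_6 = 5.07×10^6 eV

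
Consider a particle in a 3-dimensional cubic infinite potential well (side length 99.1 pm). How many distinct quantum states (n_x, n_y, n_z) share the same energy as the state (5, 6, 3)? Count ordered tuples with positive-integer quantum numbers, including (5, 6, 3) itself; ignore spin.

The level has n_x² + n_y² + n_z² = 70. The ordered positive-integer solutions are (3, 5, 6), (3, 6, 5), (5, 3, 6), (5, 6, 3), (6, 3, 5), (6, 5, 3).
That gives 6 states.

degeneracy = 6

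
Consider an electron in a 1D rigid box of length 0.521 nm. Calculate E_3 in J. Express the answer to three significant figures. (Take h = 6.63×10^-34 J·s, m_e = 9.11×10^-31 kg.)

E_3 = 2.00×10^-18 J

For an infinite well E_n = n²h²/(8m_eL²), so E_1 = h²/(8m_eL²) = (6.63×10^-34)²/(8·9.11×10^-31·(5.21×10^-10 m)²) = 2.222×10^-19 J.
Then E_3 = 3²·E_1 = 9·2.222×10^-19 J = 2.00×10^-18 J.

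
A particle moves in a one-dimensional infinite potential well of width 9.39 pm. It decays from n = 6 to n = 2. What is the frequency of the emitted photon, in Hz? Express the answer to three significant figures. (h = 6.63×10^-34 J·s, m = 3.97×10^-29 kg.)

f = 7.58×10^17 Hz

E_1 = h²/(8mL²) = 1.570×10^-17 J and ΔE = (6² − 2²)E_1 = 5.024×10^-16 J.
f = ΔE/h = 5.024×10^-16/6.63×10^-34 = 7.58×10^17 Hz.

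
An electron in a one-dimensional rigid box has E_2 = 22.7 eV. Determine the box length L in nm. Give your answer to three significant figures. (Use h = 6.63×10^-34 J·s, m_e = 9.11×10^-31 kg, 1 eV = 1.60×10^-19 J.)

From E_n = n²h²/(8m_eL²), L = n·h/√(8m_eE_n).
E_2 = 22.7 eV = 3.632×10^-18 J, so L = 2·6.63×10^-34/√(8·9.11×10^-31·3.632×10^-18) = 2.58×10^-10 m = 0.258 nm.

L = 0.258 nm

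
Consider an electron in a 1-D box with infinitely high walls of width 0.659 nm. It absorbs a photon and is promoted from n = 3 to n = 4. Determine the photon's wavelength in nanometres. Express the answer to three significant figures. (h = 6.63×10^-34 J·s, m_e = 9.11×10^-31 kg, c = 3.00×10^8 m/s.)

E_1 = h²/(8m_eL²) = 1.389×10^-19 J, so ΔE = (4² − 3²)E_1 = 9.723×10^-19 J.
λ = hc/ΔE = (6.63×10^-34·3.00×10^8)/9.723×10^-19 = 2.05×10^-7 m = 205 nm.

λ = 205 nm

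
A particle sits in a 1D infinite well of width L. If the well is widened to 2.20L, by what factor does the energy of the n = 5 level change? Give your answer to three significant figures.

E_n ∝ 1/L², so the energy scales by 1/2.20² = 0.207.

0.207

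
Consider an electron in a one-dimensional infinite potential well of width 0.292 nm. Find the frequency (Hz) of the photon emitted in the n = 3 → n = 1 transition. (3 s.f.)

f = 8.53×10^15 Hz

E_1 = h²/(8m_eL²) = 7.066×10^-19 J and ΔE = (3² − 1²)E_1 = 5.653×10^-18 J.
f = ΔE/h = 5.653×10^-18/6.626×10^-34 = 8.53×10^15 Hz.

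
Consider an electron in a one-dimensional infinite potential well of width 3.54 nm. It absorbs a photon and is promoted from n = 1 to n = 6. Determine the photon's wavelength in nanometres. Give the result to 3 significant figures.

λ = 1.18×10^3 nm

E_1 = h²/(8m_eL²) = 4.808×10^-21 J, so ΔE = (6² − 1²)E_1 = 1.683×10^-19 J.
λ = hc/ΔE = (6.626×10^-34·2.998×10^8)/1.683×10^-19 = 1.18×10^-6 m = 1.18×10^3 nm.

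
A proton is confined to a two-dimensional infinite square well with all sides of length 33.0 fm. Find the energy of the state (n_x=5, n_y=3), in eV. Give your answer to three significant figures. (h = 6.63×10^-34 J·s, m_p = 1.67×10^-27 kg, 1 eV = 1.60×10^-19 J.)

E = 6.42×10^6 eV

For a 2D rectangular well E = (h²/8m_p)·Σ n_i²/L_i² = (6.63×10^-34)²/(8·1.67×10^-27) · [5²/(33.0 fm)² + 3²/(33.0 fm)²].
Evaluating gives E = 1.027×10^-12 J = 6.42×10^6 eV.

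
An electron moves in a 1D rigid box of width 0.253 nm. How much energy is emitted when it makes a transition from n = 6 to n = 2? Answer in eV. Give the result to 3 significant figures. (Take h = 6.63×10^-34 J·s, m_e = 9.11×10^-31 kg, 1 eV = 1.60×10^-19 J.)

E_1 = h²/(8m_eL²) = 9.423×10^-19 J.
|ΔE| = |6² − 2²|·E_1 = 32·9.423×10^-19 J = 3.015×10^-17 J = 188 eV.

|ΔE| = 188 eV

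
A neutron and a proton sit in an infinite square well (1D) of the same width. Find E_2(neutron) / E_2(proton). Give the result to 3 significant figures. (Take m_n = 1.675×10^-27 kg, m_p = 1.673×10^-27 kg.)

0.999

E_n ∝ 1/m at fixed n and L, so the ratio is m_p/m_n = 1.673×10^-27/1.675×10^-27 = 0.999.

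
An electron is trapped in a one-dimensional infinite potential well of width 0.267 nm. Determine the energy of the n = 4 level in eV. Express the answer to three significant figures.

For an infinite well E_n = n²h²/(8m_eL²), so E_1 = h²/(8m_eL²) = (6.626×10^-34)²/(8·9.109×10^-31·(2.67×10^-10 m)²) = 8.451×10^-19 J.
Then E_4 = 4²·E_1 = 16·8.451×10^-19 J = 1.352×10^-17 J.
Converting, E_4 = 1.352×10^-17 J / (1.602×10^-19 J/eV) = 84.4 eV.

E_4 = 84.4 eV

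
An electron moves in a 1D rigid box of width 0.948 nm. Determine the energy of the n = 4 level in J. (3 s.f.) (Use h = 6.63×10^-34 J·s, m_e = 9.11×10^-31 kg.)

For an infinite well E_n = n²h²/(8m_eL²), so E_1 = h²/(8m_eL²) = (6.63×10^-34)²/(8·9.11×10^-31·(9.48×10^-10 m)²) = 6.711×10^-20 J.
Then E_4 = 4²·E_1 = 16·6.711×10^-20 J = 1.07×10^-18 J.

E_4 = 1.07×10^-18 J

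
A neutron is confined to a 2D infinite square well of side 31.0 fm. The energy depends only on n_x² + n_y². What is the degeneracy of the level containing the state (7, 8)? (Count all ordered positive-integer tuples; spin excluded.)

degeneracy = 2

The level has n_x² + n_y² = 113. The ordered positive-integer solutions are (7, 8), (8, 7).
That gives 2 states.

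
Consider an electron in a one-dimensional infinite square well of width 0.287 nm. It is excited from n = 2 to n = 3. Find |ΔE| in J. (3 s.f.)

|ΔE| = 3.66×10^-18 J

E_1 = h²/(8m_eL²) = 7.314×10^-19 J.
|ΔE| = |2² − 3²|·E_1 = 5·7.314×10^-19 J = 3.66×10^-18 J.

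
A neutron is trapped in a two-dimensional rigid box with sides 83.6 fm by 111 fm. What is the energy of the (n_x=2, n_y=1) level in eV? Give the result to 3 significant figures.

E = 1.34×10^5 eV

For a 2D rectangular well E = (h²/8m_n)·Σ n_i²/L_i² = (6.626×10^-34)²/(8·1.675×10^-27) · [2²/(83.6 fm)² + 1²/(111 fm)²].
Evaluating gives E = 2.141×10^-14 J = 1.34×10^5 eV.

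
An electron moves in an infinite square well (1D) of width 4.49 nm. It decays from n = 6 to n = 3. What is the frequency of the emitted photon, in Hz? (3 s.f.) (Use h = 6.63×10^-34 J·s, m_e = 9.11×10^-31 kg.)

f = 1.22×10^14 Hz

E_1 = h²/(8m_eL²) = 2.992×10^-21 J and ΔE = (6² − 3²)E_1 = 8.078×10^-20 J.
f = ΔE/h = 8.078×10^-20/6.63×10^-34 = 1.22×10^14 Hz.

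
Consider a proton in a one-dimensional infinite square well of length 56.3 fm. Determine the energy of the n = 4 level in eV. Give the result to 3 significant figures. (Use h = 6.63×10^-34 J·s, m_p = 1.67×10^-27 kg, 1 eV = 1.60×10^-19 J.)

For an infinite well E_n = n²h²/(8m_pL²), so E_1 = h²/(8m_pL²) = (6.63×10^-34)²/(8·1.67×10^-27·(5.63×10^-14 m)²) = 1.038×10^-14 J.
Then E_4 = 4²·E_1 = 16·1.038×10^-14 J = 1.661×10^-13 J.
Converting, E_4 = 1.661×10^-13 J / (1.60×10^-19 J/eV) = 1.04×10^6 eV.

E_4 = 1.04×10^6 eV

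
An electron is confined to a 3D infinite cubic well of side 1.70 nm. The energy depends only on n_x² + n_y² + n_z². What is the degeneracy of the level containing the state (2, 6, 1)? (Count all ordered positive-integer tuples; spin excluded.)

The level has n_x² + n_y² + n_z² = 41. The ordered positive-integer solutions are (1, 2, 6), (1, 6, 2), (2, 1, 6), (2, 6, 1), (3, 4, 4), (4, 3, 4), (4, 4, 3), (6, 1, 2), (6, 2, 1).
That gives 9 states.

degeneracy = 9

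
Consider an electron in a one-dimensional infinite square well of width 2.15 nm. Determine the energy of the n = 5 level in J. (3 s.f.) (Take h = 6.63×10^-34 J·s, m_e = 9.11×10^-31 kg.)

E_5 = 3.26×10^-19 J

For an infinite well E_n = n²h²/(8m_eL²), so E_1 = h²/(8m_eL²) = (6.63×10^-34)²/(8·9.11×10^-31·(2.15×10^-9 m)²) = 1.305×10^-20 J.
Then E_5 = 5²·E_1 = 25·1.305×10^-20 J = 3.26×10^-19 J.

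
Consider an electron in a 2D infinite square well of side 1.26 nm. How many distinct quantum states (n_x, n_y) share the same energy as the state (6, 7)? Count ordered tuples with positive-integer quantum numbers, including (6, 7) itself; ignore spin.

degeneracy = 4

The level has n_x² + n_y² = 85. The ordered positive-integer solutions are (2, 9), (6, 7), (7, 6), (9, 2).
That gives 4 states.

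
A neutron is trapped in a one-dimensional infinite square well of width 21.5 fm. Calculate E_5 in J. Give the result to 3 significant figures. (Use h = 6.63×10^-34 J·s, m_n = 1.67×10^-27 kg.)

For an infinite well E_n = n²h²/(8m_nL²), so E_1 = h²/(8m_nL²) = (6.63×10^-34)²/(8·1.67×10^-27·(2.15×10^-14 m)²) = 7.118×10^-14 J.
Then E_5 = 5²·E_1 = 25·7.118×10^-14 J = 1.78×10^-12 J.

E_5 = 1.78×10^-12 J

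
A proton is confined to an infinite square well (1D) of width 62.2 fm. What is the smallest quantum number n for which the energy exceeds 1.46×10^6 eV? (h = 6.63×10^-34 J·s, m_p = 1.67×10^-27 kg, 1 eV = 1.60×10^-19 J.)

n = 6

E_1 = h²/(8m_pL²) = 8.504×10^-15 J = 5.315×10^4 eV.
Need n² > 1.46×10^6/5.315×10^4 = 27.47, i.e. n > 5.241.
The smallest integer satisfying this is n = 6.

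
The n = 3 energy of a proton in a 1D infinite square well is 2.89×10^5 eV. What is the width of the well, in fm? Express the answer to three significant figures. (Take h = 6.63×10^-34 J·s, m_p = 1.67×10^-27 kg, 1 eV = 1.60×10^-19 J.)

L = 80.0 fm

From E_n = n²h²/(8m_pL²), L = n·h/√(8m_pE_n).
E_3 = 2.89×10^5 eV = 4.624×10^-14 J, so L = 3·6.63×10^-34/√(8·1.67×10^-27·4.624×10^-14) = 8.00×10^-14 m = 80.0 fm.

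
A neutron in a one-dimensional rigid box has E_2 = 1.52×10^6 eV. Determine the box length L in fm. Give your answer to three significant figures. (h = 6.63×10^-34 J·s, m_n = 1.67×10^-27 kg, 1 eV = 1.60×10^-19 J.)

From E_n = n²h²/(8m_nL²), L = n·h/√(8m_nE_n).
E_2 = 1.52×10^6 eV = 2.432×10^-13 J, so L = 2·6.63×10^-34/√(8·1.67×10^-27·2.432×10^-13) = 2.33×10^-14 m = 23.3 fm.

L = 23.3 fm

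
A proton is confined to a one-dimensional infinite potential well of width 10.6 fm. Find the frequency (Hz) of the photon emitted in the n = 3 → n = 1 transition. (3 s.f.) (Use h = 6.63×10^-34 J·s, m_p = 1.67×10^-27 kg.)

f = 3.53×10^21 Hz

E_1 = h²/(8m_pL²) = 2.928×10^-13 J and ΔE = (3² − 1²)E_1 = 2.342×10^-12 J.
f = ΔE/h = 2.342×10^-12/6.63×10^-34 = 3.53×10^21 Hz.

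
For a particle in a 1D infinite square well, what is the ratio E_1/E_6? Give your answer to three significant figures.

E_n ∝ n², so E_1/E_6 = 1²/6² = 1/36 = 0.0278.

0.0278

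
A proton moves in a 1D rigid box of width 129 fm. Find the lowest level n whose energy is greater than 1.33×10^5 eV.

n = 4

E_1 = h²/(8m_pL²) = 1.971×10^-15 J = 1.230×10^4 eV.
Need n² > 1.33×10^5/1.230×10^4 = 10.81, i.e. n > 3.288.
The smallest integer satisfying this is n = 4.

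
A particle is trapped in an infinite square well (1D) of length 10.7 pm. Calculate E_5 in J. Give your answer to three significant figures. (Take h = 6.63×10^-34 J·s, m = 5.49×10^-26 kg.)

E_5 = 2.19×10^-19 J

For an infinite well E_n = n²h²/(8mL²), so E_1 = h²/(8mL²) = (6.63×10^-34)²/(8·5.49×10^-26·(1.07×10^-11 m)²) = 8.742×10^-21 J.
Then E_5 = 5²·E_1 = 25·8.742×10^-21 J = 2.19×10^-19 J.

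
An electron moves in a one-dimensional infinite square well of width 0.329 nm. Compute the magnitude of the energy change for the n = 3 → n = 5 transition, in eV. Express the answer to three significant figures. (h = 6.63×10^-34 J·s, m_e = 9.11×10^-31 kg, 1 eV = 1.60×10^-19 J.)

E_1 = h²/(8m_eL²) = 5.572×10^-19 J.
|ΔE| = |3² − 5²|·E_1 = 16·5.572×10^-19 J = 8.915×10^-18 J = 55.7 eV.

|ΔE| = 55.7 eV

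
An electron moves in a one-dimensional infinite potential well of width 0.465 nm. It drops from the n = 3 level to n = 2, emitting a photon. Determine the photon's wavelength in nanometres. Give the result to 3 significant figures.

E_1 = h²/(8m_eL²) = 2.786×10^-19 J, so ΔE = (3² − 2²)E_1 = 1.393×10^-18 J.
λ = hc/ΔE = (6.626×10^-34·2.998×10^8)/1.393×10^-18 = 1.43×10^-7 m = 143 nm.

λ = 143 nm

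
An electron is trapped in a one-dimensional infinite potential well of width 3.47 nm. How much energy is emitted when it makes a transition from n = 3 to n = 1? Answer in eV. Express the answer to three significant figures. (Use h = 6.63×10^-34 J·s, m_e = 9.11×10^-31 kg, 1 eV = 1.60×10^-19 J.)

|ΔE| = 0.250 eV

E_1 = h²/(8m_eL²) = 5.009×10^-21 J.
|ΔE| = |3² − 1²|·E_1 = 8·5.009×10^-21 J = 4.007×10^-20 J = 0.250 eV.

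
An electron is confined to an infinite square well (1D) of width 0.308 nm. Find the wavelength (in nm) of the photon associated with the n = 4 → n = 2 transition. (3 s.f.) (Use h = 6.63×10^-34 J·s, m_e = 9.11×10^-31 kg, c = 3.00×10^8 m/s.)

λ = 26.1 nm

E_1 = h²/(8m_eL²) = 6.358×10^-19 J, so ΔE = (4² − 2²)E_1 = 7.630×10^-18 J.
λ = hc/ΔE = (6.63×10^-34·3.00×10^8)/7.630×10^-18 = 2.61×10^-8 m = 26.1 nm.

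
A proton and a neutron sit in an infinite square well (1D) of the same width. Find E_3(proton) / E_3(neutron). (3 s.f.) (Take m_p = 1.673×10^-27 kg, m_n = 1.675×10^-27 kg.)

1.00

E_n ∝ 1/m at fixed n and L, so the ratio is m_n/m_p = 1.675×10^-27/1.673×10^-27 = 1.00.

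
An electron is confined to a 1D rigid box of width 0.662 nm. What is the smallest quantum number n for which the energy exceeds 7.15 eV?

n = 3

E_1 = h²/(8m_eL²) = 1.375×10^-19 J = 0.8583 eV.
Need n² > 7.15/0.8583 = 8.330, i.e. n > 2.886.
The smallest integer satisfying this is n = 3.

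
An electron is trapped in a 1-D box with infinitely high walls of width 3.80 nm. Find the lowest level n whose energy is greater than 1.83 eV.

E_1 = h²/(8m_eL²) = 4.172×10^-21 J = 0.02604 eV.
Need n² > 1.83/0.02604 = 70.28, i.e. n > 8.383.
The smallest integer satisfying this is n = 9.

n = 9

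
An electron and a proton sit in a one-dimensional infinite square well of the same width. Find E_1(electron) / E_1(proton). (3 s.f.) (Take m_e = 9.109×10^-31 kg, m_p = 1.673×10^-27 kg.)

1.84×10^3

E_n ∝ 1/m at fixed n and L, so the ratio is m_p/m_e = 1.673×10^-27/9.109×10^-31 = 1.84×10^3.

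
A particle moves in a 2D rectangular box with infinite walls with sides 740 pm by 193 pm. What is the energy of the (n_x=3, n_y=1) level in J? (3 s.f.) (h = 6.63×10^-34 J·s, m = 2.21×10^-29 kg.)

For a 2D rectangular well E = (h²/8m)·Σ n_i²/L_i² = (6.63×10^-34)²/(8·2.21×10^-29) · [3²/(740 pm)² + 1²/(193 pm)²].
Evaluating gives E = 1.08×10^-19 J.

E = 1.08×10^-19 J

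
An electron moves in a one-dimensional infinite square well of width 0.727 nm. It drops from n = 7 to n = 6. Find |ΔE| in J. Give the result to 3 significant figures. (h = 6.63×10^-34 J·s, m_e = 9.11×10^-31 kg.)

E_1 = h²/(8m_eL²) = 1.141×10^-19 J.
|ΔE| = |7² − 6²|·E_1 = 13·1.141×10^-19 J = 1.48×10^-18 J.

|ΔE| = 1.48×10^-18 J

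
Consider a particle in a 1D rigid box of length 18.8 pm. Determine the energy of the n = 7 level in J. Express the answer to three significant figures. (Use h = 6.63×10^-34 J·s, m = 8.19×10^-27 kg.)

E_7 = 9.30×10^-19 J

For an infinite well E_n = n²h²/(8mL²), so E_1 = h²/(8mL²) = (6.63×10^-34)²/(8·8.19×10^-27·(1.88×10^-11 m)²) = 1.898×10^-20 J.
Then E_7 = 7²·E_1 = 49·1.898×10^-20 J = 9.30×10^-19 J.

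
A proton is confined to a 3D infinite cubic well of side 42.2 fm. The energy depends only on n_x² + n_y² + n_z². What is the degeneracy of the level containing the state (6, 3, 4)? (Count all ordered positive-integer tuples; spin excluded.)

degeneracy = 6

The level has n_x² + n_y² + n_z² = 61. The ordered positive-integer solutions are (3, 4, 6), (3, 6, 4), (4, 3, 6), (4, 6, 3), (6, 3, 4), (6, 4, 3).
That gives 6 states.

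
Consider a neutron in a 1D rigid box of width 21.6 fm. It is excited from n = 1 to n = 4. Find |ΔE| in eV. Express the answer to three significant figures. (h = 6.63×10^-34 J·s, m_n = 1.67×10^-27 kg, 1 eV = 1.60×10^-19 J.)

E_1 = h²/(8m_nL²) = 7.052×10^-14 J.
|ΔE| = |1² − 4²|·E_1 = 15·7.052×10^-14 J = 1.058×10^-12 J = 6.61×10^6 eV.

|ΔE| = 6.61×10^6 eV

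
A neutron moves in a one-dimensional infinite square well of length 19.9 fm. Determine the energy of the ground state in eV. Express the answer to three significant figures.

E_1 = 5.16×10^5 eV

For an infinite well E_n = n²h²/(8m_nL²), so E_1 = h²/(8m_nL²) = (6.626×10^-34)²/(8·1.675×10^-27·(1.99×10^-14 m)²) = 8.274×10^-14 J.
Converting, E_1 = 8.274×10^-14 J / (1.602×10^-19 J/eV) = 5.16×10^5 eV.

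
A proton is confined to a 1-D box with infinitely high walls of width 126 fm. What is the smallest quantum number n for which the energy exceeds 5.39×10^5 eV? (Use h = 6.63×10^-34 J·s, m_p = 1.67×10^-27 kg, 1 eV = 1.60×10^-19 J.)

n = 7

E_1 = h²/(8m_pL²) = 2.072×10^-15 J = 1.295×10^4 eV.
Need n² > 5.39×10^5/1.295×10^4 = 41.62, i.e. n > 6.451.
The smallest integer satisfying this is n = 7.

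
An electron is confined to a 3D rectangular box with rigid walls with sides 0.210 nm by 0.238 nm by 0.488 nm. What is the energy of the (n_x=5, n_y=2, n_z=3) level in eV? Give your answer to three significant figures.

For a 3D rectangular well E = (h²/8m_e)·Σ n_i²/L_i² = (6.626×10^-34)²/(8·9.109×10^-31) · [5²/(0.210 nm)² + 2²/(0.238 nm)² + 3²/(0.488 nm)²].
Evaluating gives E = 4.069×10^-17 J = 254 eV.

E = 254 eV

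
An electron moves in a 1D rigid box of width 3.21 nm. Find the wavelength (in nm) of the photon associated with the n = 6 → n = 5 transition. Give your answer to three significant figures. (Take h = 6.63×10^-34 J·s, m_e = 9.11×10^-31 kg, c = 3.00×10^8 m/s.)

λ = 3.09×10^3 nm

E_1 = h²/(8m_eL²) = 5.853×10^-21 J, so ΔE = (6² − 5²)E_1 = 6.438×10^-20 J.
λ = hc/ΔE = (6.63×10^-34·3.00×10^8)/6.438×10^-20 = 3.09×10^-6 m = 3.09×10^3 nm.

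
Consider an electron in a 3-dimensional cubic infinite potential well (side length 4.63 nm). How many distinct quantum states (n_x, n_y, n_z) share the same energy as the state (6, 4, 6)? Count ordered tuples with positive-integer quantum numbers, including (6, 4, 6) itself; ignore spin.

degeneracy = 3

The level has n_x² + n_y² + n_z² = 88. The ordered positive-integer solutions are (4, 6, 6), (6, 4, 6), (6, 6, 4).
That gives 3 states.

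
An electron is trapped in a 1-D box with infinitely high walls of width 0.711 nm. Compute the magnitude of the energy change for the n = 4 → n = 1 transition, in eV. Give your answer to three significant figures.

E_1 = h²/(8m_eL²) = 1.192×10^-19 J.
|ΔE| = |4² − 1²|·E_1 = 15·1.192×10^-19 J = 1.788×10^-18 J = 11.2 eV.

|ΔE| = 11.2 eV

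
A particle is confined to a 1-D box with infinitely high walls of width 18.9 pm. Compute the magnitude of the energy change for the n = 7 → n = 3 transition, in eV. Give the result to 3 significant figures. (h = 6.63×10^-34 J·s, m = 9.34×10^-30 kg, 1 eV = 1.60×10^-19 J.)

E_1 = h²/(8mL²) = 1.647×10^-17 J.
|ΔE| = |7² − 3²|·E_1 = 40·1.647×10^-17 J = 6.588×10^-16 J = 4.12×10^3 eV.

|ΔE| = 4.12×10^3 eV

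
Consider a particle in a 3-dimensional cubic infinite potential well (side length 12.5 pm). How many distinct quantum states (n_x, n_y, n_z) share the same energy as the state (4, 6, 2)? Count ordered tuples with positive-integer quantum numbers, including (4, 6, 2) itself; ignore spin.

The level has n_x² + n_y² + n_z² = 56. The ordered positive-integer solutions are (2, 4, 6), (2, 6, 4), (4, 2, 6), (4, 6, 2), (6, 2, 4), (6, 4, 2).
That gives 6 states.

degeneracy = 6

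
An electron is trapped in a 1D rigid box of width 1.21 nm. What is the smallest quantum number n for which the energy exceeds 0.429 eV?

E_1 = h²/(8m_eL²) = 4.115×10^-20 J = 0.2569 eV.
Need n² > 0.429/0.2569 = 1.670, i.e. n > 1.292.
The smallest integer satisfying this is n = 2.

n = 2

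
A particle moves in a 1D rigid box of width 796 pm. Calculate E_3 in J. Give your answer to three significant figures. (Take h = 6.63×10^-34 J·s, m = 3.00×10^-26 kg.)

For an infinite well E_n = n²h²/(8mL²), so E_1 = h²/(8mL²) = (6.63×10^-34)²/(8·3.00×10^-26·(7.96×10^-10 m)²) = 2.891×10^-24 J.
Then E_3 = 3²·E_1 = 9·2.891×10^-24 J = 2.60×10^-23 J.

E_3 = 2.60×10^-23 J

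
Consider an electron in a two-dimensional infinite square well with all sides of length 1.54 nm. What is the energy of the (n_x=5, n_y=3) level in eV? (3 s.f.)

E = 5.39 eV

For a 2D rectangular well E = (h²/8m_e)·Σ n_i²/L_i² = (6.626×10^-34)²/(8·9.109×10^-31) · [5²/(1.54 nm)² + 3²/(1.54 nm)²].
Evaluating gives E = 8.637×10^-19 J = 5.39 eV.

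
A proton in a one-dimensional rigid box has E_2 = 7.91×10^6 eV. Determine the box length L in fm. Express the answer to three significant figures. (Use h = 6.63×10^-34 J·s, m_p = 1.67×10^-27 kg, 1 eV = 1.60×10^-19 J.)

L = 10.2 fm

From E_n = n²h²/(8m_pL²), L = n·h/√(8m_pE_n).
E_2 = 7.91×10^6 eV = 1.266×10^-12 J, so L = 2·6.63×10^-34/√(8·1.67×10^-27·1.266×10^-12) = 1.02×10^-14 m = 10.2 fm.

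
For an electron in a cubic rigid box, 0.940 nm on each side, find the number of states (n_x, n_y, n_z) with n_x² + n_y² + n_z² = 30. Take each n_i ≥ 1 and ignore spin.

The level has n_x² + n_y² + n_z² = 30. The ordered positive-integer solutions are (1, 2, 5), (1, 5, 2), (2, 1, 5), (2, 5, 1), (5, 1, 2), (5, 2, 1).
That gives 6 states.

degeneracy = 6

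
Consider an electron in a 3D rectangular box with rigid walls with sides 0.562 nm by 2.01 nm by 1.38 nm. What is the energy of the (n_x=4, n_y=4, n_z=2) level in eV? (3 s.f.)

For a 3D rectangular well E = (h²/8m_e)·Σ n_i²/L_i² = (6.626×10^-34)²/(8·9.109×10^-31) · [4²/(0.562 nm)² + 4²/(2.01 nm)² + 2²/(1.38 nm)²].
Evaluating gives E = 3.417×10^-18 J = 21.3 eV.

E = 21.3 eV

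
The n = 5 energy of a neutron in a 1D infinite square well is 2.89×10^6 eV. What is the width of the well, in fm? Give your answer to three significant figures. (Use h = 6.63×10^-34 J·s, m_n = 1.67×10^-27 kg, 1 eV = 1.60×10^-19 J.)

From E_n = n²h²/(8m_nL²), L = n·h/√(8m_nE_n).
E_5 = 2.89×10^6 eV = 4.624×10^-13 J, so L = 5·6.63×10^-34/√(8·1.67×10^-27·4.624×10^-13) = 4.22×10^-14 m = 42.2 fm.

L = 42.2 fm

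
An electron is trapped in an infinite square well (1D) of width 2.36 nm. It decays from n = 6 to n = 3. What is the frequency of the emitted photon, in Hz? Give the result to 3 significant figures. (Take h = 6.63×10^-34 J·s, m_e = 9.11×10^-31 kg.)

E_1 = h²/(8m_eL²) = 1.083×10^-20 J and ΔE = (6² − 3²)E_1 = 2.924×10^-19 J.
f = ΔE/h = 2.924×10^-19/6.63×10^-34 = 4.41×10^14 Hz.

f = 4.41×10^14 Hz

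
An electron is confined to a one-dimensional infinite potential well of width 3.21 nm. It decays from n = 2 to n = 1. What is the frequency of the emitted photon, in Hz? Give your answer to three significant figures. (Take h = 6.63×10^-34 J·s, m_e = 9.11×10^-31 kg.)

E_1 = h²/(8m_eL²) = 5.853×10^-21 J and ΔE = (2² − 1²)E_1 = 1.756×10^-20 J.
f = ΔE/h = 1.756×10^-20/6.63×10^-34 = 2.65×10^13 Hz.

f = 2.65×10^13 Hz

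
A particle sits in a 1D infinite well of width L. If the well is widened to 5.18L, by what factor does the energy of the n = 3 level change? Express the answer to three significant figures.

E_n ∝ 1/L², so the energy scales by 1/5.18² = 0.0373.

0.0373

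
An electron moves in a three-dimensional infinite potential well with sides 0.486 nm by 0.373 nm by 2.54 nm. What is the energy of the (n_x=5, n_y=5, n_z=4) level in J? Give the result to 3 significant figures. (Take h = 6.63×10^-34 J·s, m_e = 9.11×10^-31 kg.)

For a 3D rectangular well E = (h²/8m_e)·Σ n_i²/L_i² = (6.63×10^-34)²/(8·9.11×10^-31) · [5²/(0.486 nm)² + 5²/(0.373 nm)² + 4²/(2.54 nm)²].
Evaluating gives E = 1.74×10^-17 J.

E = 1.74×10^-17 J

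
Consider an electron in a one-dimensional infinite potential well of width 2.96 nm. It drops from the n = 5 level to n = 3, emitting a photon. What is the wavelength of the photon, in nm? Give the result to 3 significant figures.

λ = 1.81×10^3 nm

E_1 = h²/(8m_eL²) = 6.876×10^-21 J, so ΔE = (5² − 3²)E_1 = 1.100×10^-19 J.
λ = hc/ΔE = (6.626×10^-34·2.998×10^8)/1.100×10^-19 = 1.81×10^-6 m = 1.81×10^3 nm.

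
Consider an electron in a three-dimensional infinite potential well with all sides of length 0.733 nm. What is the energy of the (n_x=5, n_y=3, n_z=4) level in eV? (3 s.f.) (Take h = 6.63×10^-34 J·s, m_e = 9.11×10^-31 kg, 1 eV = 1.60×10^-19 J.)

For a 3D rectangular well E = (h²/8m_e)·Σ n_i²/L_i² = (6.63×10^-34)²/(8·9.11×10^-31) · [5²/(0.733 nm)² + 3²/(0.733 nm)² + 4²/(0.733 nm)²].
Evaluating gives E = 5.613×10^-18 J = 35.1 eV.

E = 35.1 eV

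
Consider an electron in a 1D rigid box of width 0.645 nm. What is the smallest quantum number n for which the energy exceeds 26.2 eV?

E_1 = h²/(8m_eL²) = 1.448×10^-19 J = 0.9039 eV.
Need n² > 26.2/0.9039 = 28.99, i.e. n > 5.384.
The smallest integer satisfying this is n = 6.

n = 6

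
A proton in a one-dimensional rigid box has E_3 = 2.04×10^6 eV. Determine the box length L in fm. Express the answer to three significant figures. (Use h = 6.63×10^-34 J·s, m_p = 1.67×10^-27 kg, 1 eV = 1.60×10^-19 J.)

From E_n = n²h²/(8m_pL²), L = n·h/√(8m_pE_n).
E_3 = 2.04×10^6 eV = 3.264×10^-13 J, so L = 3·6.63×10^-34/√(8·1.67×10^-27·3.264×10^-13) = 3.01×10^-14 m = 30.1 fm.

L = 30.1 fm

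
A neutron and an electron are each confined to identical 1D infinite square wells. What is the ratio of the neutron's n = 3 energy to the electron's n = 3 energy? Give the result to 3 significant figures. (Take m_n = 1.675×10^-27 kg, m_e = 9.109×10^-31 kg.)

E_n ∝ 1/m at fixed n and L, so the ratio is m_e/m_n = 9.109×10^-31/1.675×10^-27 = 5.44×10^-4.

5.44×10^-4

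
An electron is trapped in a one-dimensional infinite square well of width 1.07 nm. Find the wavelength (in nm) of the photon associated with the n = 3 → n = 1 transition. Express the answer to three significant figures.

λ = 472 nm

E_1 = h²/(8m_eL²) = 5.262×10^-20 J, so ΔE = (3² − 1²)E_1 = 4.210×10^-19 J.
λ = hc/ΔE = (6.626×10^-34·2.998×10^8)/4.210×10^-19 = 4.72×10^-7 m = 472 nm.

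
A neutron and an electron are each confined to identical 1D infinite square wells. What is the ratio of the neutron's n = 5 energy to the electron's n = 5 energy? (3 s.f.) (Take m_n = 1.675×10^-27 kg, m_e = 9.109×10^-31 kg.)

5.44×10^-4

E_n ∝ 1/m at fixed n and L, so the ratio is m_e/m_n = 9.109×10^-31/1.675×10^-27 = 5.44×10^-4.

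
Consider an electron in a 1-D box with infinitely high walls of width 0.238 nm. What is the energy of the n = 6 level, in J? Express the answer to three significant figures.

For an infinite well E_n = n²h²/(8m_eL²), so E_1 = h²/(8m_eL²) = (6.626×10^-34)²/(8·9.109×10^-31·(2.38×10^-10 m)²) = 1.064×10^-18 J.
Then E_6 = 6²·E_1 = 36·1.064×10^-18 J = 3.83×10^-17 J.

E_6 = 3.83×10^-17 J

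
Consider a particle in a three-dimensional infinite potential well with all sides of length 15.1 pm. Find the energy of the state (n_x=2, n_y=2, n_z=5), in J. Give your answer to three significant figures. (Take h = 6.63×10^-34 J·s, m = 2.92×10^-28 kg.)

For a 3D rectangular well E = (h²/8m)·Σ n_i²/L_i² = (6.63×10^-34)²/(8·2.92×10^-28) · [2²/(15.1 pm)² + 2²/(15.1 pm)² + 5²/(15.1 pm)²].
Evaluating gives E = 2.72×10^-17 J.

E = 2.72×10^-17 J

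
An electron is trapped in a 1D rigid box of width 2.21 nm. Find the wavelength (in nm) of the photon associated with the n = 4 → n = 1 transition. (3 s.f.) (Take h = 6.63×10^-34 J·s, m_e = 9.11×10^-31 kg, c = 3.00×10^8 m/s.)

E_1 = h²/(8m_eL²) = 1.235×10^-20 J, so ΔE = (4² − 1²)E_1 = 1.853×10^-19 J.
λ = hc/ΔE = (6.63×10^-34·3.00×10^8)/1.853×10^-19 = 1.07×10^-6 m = 1.07×10^3 nm.

λ = 1.07×10^3 nm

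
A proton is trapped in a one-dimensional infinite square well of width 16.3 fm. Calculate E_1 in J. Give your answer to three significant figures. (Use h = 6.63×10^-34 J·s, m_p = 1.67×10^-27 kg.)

For an infinite well E_n = n²h²/(8m_pL²), so E_1 = h²/(8m_pL²) = (6.63×10^-34)²/(8·1.67×10^-27·(1.63×10^-14 m)²) = 1.238×10^-13 J.

E_1 = 1.24×10^-13 J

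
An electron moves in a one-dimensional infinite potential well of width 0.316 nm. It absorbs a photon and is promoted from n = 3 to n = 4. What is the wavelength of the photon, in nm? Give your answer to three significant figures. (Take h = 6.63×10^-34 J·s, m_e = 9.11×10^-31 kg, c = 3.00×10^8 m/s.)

λ = 47.0 nm

E_1 = h²/(8m_eL²) = 6.040×10^-19 J, so ΔE = (4² − 3²)E_1 = 4.228×10^-18 J.
λ = hc/ΔE = (6.63×10^-34·3.00×10^8)/4.228×10^-18 = 4.70×10^-8 m = 47.0 nm.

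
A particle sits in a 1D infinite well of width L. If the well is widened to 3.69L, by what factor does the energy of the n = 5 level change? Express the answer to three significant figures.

0.0734

E_n ∝ 1/L², so the energy scales by 1/3.69² = 0.0734.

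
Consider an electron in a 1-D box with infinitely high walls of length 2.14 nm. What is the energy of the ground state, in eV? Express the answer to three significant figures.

For an infinite well E_n = n²h²/(8m_eL²), so E_1 = h²/(8m_eL²) = (6.626×10^-34)²/(8·9.109×10^-31·(2.14×10^-9 m)²) = 1.316×10^-20 J.
Converting, E_1 = 1.316×10^-20 J / (1.602×10^-19 J/eV) = 0.0821 eV.

E_1 = 0.0821 eV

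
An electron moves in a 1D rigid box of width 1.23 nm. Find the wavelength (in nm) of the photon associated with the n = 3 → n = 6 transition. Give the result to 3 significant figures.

E_1 = h²/(8m_eL²) = 3.982×10^-20 J, so ΔE = (6² − 3²)E_1 = 1.075×10^-18 J.
λ = hc/ΔE = (6.626×10^-34·2.998×10^8)/1.075×10^-18 = 1.85×10^-7 m = 185 nm.

λ = 185 nm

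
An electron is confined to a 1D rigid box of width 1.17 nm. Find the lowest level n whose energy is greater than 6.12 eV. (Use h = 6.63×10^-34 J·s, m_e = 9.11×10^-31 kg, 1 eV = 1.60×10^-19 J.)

n = 5

E_1 = h²/(8m_eL²) = 4.406×10^-20 J = 0.2754 eV.
Need n² > 6.12/0.2754 = 22.22, i.e. n > 4.714.
The smallest integer satisfying this is n = 5.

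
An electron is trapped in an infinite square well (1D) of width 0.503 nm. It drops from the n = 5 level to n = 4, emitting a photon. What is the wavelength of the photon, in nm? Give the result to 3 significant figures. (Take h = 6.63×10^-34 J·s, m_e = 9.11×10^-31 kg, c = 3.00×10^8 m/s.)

λ = 92.7 nm

E_1 = h²/(8m_eL²) = 2.384×10^-19 J, so ΔE = (5² − 4²)E_1 = 2.146×10^-18 J.
λ = hc/ΔE = (6.63×10^-34·3.00×10^8)/2.146×10^-18 = 9.27×10^-8 m = 92.7 nm.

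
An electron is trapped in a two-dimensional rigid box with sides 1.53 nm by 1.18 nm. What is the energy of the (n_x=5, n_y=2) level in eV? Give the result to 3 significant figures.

For a 2D rectangular well E = (h²/8m_e)·Σ n_i²/L_i² = (6.626×10^-34)²/(8·9.109×10^-31) · [5²/(1.53 nm)² + 2²/(1.18 nm)²].
Evaluating gives E = 8.165×10^-19 J = 5.10 eV.

E = 5.10 eV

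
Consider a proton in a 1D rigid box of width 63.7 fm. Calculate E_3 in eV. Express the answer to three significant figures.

E_3 = 4.54×10^5 eV

For an infinite well E_n = n²h²/(8m_pL²), so E_1 = h²/(8m_pL²) = (6.626×10^-34)²/(8·1.673×10^-27·(6.37×10^-14 m)²) = 8.084×10^-15 J.
Then E_3 = 3²·E_1 = 9·8.084×10^-15 J = 7.276×10^-14 J.
Converting, E_3 = 7.276×10^-14 J / (1.602×10^-19 J/eV) = 4.54×10^5 eV.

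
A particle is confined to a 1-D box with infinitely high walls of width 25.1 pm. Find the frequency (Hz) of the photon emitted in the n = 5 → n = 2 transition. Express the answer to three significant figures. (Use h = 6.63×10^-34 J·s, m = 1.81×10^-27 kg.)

E_1 = h²/(8mL²) = 4.818×10^-20 J and ΔE = (5² − 2²)E_1 = 1.012×10^-18 J.
f = ΔE/h = 1.012×10^-18/6.63×10^-34 = 1.53×10^15 Hz.

f = 1.53×10^15 Hz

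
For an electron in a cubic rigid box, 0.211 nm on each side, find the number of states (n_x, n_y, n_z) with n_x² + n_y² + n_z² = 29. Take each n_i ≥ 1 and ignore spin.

The level has n_x² + n_y² + n_z² = 29. The ordered positive-integer solutions are (2, 3, 4), (2, 4, 3), (3, 2, 4), (3, 4, 2), (4, 2, 3), (4, 3, 2).
That gives 6 states.

degeneracy = 6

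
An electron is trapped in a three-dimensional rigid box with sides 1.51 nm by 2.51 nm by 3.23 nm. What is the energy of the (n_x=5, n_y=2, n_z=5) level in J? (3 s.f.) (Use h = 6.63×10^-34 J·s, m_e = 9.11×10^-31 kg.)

For a 3D rectangular well E = (h²/8m_e)·Σ n_i²/L_i² = (6.63×10^-34)²/(8·9.11×10^-31) · [5²/(1.51 nm)² + 2²/(2.51 nm)² + 5²/(3.23 nm)²].
Evaluating gives E = 8.44×10^-19 J.

E = 8.44×10^-19 J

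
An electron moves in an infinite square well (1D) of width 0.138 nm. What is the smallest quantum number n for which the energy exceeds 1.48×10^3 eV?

E_1 = h²/(8m_eL²) = 3.164×10^-18 J = 19.75 eV.
Need n² > 1.48×10^3/19.75 = 74.94, i.e. n > 8.657.
The smallest integer satisfying this is n = 9.

n = 9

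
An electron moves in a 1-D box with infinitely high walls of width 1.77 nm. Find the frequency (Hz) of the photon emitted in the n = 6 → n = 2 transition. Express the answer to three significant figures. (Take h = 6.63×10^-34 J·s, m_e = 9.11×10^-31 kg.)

f = 9.29×10^14 Hz

E_1 = h²/(8m_eL²) = 1.925×10^-20 J and ΔE = (6² − 2²)E_1 = 6.160×10^-19 J.
f = ΔE/h = 6.160×10^-19/6.63×10^-34 = 9.29×10^14 Hz.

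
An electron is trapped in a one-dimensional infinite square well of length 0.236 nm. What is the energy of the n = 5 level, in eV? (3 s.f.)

For an infinite well E_n = n²h²/(8m_eL²), so E_1 = h²/(8m_eL²) = (6.626×10^-34)²/(8·9.109×10^-31·(2.36×10^-10 m)²) = 1.082×10^-18 J.
Then E_5 = 5²·E_1 = 25·1.082×10^-18 J = 2.705×10^-17 J.
Converting, E_5 = 2.705×10^-17 J / (1.602×10^-19 J/eV) = 169 eV.

E_5 = 169 eV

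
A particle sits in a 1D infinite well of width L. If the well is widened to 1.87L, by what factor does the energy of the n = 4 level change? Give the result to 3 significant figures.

E_n ∝ 1/L², so the energy scales by 1/1.87² = 0.286.

0.286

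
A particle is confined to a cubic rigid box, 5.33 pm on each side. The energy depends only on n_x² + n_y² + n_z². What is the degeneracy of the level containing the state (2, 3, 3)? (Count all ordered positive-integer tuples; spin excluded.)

The level has n_x² + n_y² + n_z² = 22. The ordered positive-integer solutions are (2, 3, 3), (3, 2, 3), (3, 3, 2).
That gives 3 states.

degeneracy = 3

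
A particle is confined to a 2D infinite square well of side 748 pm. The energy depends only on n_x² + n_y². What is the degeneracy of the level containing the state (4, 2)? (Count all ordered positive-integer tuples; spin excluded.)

The level has n_x² + n_y² = 20. The ordered positive-integer solutions are (2, 4), (4, 2).
That gives 2 states.

degeneracy = 2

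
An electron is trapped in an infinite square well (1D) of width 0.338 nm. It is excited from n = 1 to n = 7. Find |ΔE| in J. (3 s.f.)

E_1 = h²/(8m_eL²) = 5.274×10^-19 J.
|ΔE| = |1² − 7²|·E_1 = 48·5.274×10^-19 J = 2.53×10^-17 J.

|ΔE| = 2.53×10^-17 J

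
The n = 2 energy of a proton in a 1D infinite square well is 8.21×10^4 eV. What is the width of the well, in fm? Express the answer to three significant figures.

From E_n = n²h²/(8m_pL²), L = n·h/√(8m_pE_n).
E_2 = 8.21×10^4 eV = 1.315×10^-14 J, so L = 2·6.626×10^-34/√(8·1.673×10^-27·1.315×10^-14) = 9.99×10^-14 m = 99.9 fm.

L = 99.9 fm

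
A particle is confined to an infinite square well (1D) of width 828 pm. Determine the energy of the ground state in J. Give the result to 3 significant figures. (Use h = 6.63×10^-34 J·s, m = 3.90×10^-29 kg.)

E_1 = 2.05×10^-21 J

For an infinite well E_n = n²h²/(8mL²), so E_1 = h²/(8mL²) = (6.63×10^-34)²/(8·3.90×10^-29·(8.28×10^-10 m)²) = 2.055×10^-21 J.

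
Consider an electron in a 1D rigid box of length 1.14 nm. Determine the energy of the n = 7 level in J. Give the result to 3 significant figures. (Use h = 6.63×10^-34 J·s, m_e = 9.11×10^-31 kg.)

E_7 = 2.27×10^-18 J

For an infinite well E_n = n²h²/(8m_eL²), so E_1 = h²/(8m_eL²) = (6.63×10^-34)²/(8·9.11×10^-31·(1.14×10^-9 m)²) = 4.641×10^-20 J.
Then E_7 = 7²·E_1 = 49·4.641×10^-20 J = 2.27×10^-18 J.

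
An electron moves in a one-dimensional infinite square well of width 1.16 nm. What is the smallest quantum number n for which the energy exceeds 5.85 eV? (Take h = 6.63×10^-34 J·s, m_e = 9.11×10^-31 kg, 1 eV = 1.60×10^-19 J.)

E_1 = h²/(8m_eL²) = 4.482×10^-20 J = 0.2801 eV.
Need n² > 5.85/0.2801 = 20.89, i.e. n > 4.571.
The smallest integer satisfying this is n = 5.

n = 5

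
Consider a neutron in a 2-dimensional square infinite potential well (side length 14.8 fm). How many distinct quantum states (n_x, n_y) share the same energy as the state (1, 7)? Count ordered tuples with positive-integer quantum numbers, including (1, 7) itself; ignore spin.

degeneracy = 3

The level has n_x² + n_y² = 50. The ordered positive-integer solutions are (1, 7), (5, 5), (7, 1).
That gives 3 states.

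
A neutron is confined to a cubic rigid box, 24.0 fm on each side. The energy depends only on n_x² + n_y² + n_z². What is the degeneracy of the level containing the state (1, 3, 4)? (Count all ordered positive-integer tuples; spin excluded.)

The level has n_x² + n_y² + n_z² = 26. The ordered positive-integer solutions are (1, 3, 4), (1, 4, 3), (3, 1, 4), (3, 4, 1), (4, 1, 3), (4, 3, 1).
That gives 6 states.

degeneracy = 6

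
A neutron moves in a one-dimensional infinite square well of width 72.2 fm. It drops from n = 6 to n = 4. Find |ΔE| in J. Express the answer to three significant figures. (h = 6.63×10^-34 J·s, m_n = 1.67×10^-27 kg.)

|ΔE| = 1.26×10^-13 J

E_1 = h²/(8m_nL²) = 6.312×10^-15 J.
|ΔE| = |6² − 4²|·E_1 = 20·6.312×10^-15 J = 1.26×10^-13 J.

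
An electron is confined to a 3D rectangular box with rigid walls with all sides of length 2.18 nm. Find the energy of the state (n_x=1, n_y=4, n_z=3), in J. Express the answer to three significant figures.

E = 3.30×10^-19 J

For a 3D rectangular well E = (h²/8m_e)·Σ n_i²/L_i² = (6.626×10^-34)²/(8·9.109×10^-31) · [1²/(2.18 nm)² + 4²/(2.18 nm)² + 3²/(2.18 nm)²].
Evaluating gives E = 3.30×10^-19 J.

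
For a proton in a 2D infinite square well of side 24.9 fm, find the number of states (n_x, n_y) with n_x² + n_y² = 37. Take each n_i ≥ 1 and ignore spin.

degeneracy = 2

The level has n_x² + n_y² = 37. The ordered positive-integer solutions are (1, 6), (6, 1).
That gives 2 states.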